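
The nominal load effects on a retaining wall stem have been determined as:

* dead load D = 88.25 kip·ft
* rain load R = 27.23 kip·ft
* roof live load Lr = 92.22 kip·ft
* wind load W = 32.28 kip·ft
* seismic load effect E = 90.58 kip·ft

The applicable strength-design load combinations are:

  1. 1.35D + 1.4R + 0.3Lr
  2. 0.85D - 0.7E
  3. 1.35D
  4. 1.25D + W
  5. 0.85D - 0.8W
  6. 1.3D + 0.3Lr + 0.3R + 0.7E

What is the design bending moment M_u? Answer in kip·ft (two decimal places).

213.97 kip·ft

1. 1.35(88.25) + 1.4(27.23) + 0.3(92.22) = 184.93
2. 0.85(88.25) - 0.7(90.58) = 11.61
3. 1.35(88.25) = 119.14
4. 1.25(88.25) + 1.0(32.28) = 142.59
5. 0.85(88.25) - 0.8(32.28) = 49.19
6. 1.3(88.25) + 0.3(92.22) + 0.3(27.23) + 0.7(90.58) = 213.97
Maximum is from combination 6.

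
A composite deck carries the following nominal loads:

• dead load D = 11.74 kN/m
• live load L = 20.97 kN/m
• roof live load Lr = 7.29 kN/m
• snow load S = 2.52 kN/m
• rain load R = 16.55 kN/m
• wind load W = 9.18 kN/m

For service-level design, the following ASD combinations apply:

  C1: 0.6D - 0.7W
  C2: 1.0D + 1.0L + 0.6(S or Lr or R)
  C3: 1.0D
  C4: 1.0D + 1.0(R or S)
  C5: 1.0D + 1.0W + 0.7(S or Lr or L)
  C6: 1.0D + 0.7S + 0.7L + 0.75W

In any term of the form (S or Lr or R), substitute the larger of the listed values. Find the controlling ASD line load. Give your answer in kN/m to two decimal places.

42.64 kN/m

(S or Lr or R) → R = 16.55 kN/m; (R or S) → R = 16.55 kN/m; (S or Lr or L) → L = 20.97 kN/m.
C1: 0.6(11.74) - 0.7(9.18) = 0.62
C2: 1.0(11.74) + 1.0(20.97) + 0.6(16.55) = 11.74 + 20.97 + 9.93 = 42.64
C3: 1.0(11.74) = 11.74
C4: 1.0(11.74) + 1.0(16.55) = 11.74 + 16.55 = 28.29
C5: 1.0(11.74) + 1.0(9.18) + 0.7(20.97) = 11.74 + 9.18 + 14.68 = 35.60
C6: 1.0(11.74) + 0.7(2.52) + 0.7(20.97) + 0.75(9.18) = 11.74 + 1.76 + 14.68 + 6.89 = 35.07
Maximum is from combination 2.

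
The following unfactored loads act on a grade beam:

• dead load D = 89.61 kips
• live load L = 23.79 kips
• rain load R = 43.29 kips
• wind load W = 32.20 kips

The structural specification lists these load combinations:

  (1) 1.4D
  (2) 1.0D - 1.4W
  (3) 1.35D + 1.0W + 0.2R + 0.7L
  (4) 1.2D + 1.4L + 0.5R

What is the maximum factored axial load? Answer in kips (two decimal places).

178.48 kips

(1) 1.4(89.61) = 125.45
(2) 1.0(89.61) - 1.4(32.20) = 89.61 - 45.08 = 44.53
(3) 1.35(89.61) + 1.0(32.20) + 0.2(43.29) + 0.7(23.79) = 120.97 + 32.20 + 8.66 + 16.65 = 178.48
(4) 1.2(89.61) + 1.4(23.79) + 0.5(43.29) = 162.48
Maximum is from combination 3.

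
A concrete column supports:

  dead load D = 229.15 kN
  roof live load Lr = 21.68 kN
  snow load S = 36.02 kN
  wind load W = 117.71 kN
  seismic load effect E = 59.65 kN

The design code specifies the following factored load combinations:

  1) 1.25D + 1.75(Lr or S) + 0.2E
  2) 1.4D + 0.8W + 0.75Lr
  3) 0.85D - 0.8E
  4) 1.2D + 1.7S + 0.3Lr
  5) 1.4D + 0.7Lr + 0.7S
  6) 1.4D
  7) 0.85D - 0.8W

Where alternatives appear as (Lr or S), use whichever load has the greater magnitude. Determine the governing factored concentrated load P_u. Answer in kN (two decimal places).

431.24 kN

(Lr or S) → S = 36.02 kN.
1) 1.25(229.15) + 1.75(36.02) + 0.2(59.65) = 361.40
2) 1.4(229.15) + 0.8(117.71) + 0.75(21.68) = 431.24
3) 0.85(229.15) - 0.8(59.65) = 147.06
4) 1.2(229.15) + 1.7(36.02) + 0.3(21.68) = 342.72
5) 1.4(229.15) + 0.7(21.68) + 0.7(36.02) = 361.20
6) 1.4(229.15) = 320.81
7) 0.85(229.15) - 0.8(117.71) = 100.61
The controlling combination is 2, giving 431.24 kN.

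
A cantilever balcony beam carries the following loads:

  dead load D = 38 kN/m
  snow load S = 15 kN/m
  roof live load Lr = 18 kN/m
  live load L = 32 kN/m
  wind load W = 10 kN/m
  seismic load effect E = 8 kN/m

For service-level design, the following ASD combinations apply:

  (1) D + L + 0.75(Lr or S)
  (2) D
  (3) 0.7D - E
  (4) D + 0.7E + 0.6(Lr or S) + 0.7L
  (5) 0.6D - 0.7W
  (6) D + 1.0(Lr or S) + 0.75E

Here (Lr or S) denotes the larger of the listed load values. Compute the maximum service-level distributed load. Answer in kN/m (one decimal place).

83.5 kN/m

(Lr or S) → Lr = 18 kN/m.
(1) 1.0(38) + 1.0(32) + 0.75(18) = 83.5
(2) 1.0(38) = 38.0
(3) 0.7(38) - 1.0(8) = 18.6
(4) 1.0(38) + 0.7(8) + 0.6(18) + 0.7(32) = 76.8
(5) 0.6(38) - 0.7(10) = 15.8
(6) 1.0(38) + 1.0(18) + 0.75(8) = 62.0
The controlling combination is 1, giving 83.5 kN/m.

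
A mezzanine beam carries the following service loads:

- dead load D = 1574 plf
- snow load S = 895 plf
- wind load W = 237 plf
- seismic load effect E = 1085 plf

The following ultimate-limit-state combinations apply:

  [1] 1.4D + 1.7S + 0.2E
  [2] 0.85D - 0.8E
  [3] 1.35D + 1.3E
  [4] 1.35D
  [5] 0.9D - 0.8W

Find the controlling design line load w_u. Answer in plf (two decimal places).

[1] 1.4(1574) + 1.7(895) + 0.2(1085) = 2203.60 + 1521.50 + 217.00 = 3942.10
[2] 0.85(1574) - 0.8(1085) = 1337.90 - 868.00 = 469.90
[3] 1.35(1574) + 1.3(1085) = 2124.90 + 1410.50 = 3535.40
[4] 1.35(1574) = 2124.90
[5] 0.9(1574) - 0.8(237) = 1416.60 - 189.60 = 1227.00
Maximum is from combination 1.

3942.10 plf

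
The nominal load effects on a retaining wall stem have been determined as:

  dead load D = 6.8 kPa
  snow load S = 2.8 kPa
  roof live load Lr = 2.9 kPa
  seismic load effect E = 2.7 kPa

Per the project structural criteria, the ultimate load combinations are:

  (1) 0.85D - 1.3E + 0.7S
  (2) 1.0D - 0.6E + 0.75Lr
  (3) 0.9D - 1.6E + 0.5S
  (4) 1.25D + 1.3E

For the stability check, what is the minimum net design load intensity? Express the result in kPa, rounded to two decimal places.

(1) 0.85(6.8) - 1.3(2.7) + 0.7(2.8) = 4.23
(2) 1.0(6.8) - 0.6(2.7) + 0.75(2.9) = 7.36
(3) 0.9(6.8) - 1.6(2.7) + 0.5(2.8) = 3.20
(4) 1.25(6.8) + 1.3(2.7) = 12.01
Combination 3 gives the minimum: 3.20 kPa.

3.20 kPa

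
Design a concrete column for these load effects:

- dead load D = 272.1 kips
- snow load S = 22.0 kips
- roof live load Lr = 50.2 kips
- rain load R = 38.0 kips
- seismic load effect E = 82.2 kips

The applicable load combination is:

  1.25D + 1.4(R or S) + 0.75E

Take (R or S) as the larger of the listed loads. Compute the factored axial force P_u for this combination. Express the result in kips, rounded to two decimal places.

454.98 kips

(R or S) → R = 38.0 kips.
1.25(272.1) + 1.4(38.0) + 0.75(82.2) = 340.13 + 53.20 + 61.65 = 454.98
P_u = 454.98 kips.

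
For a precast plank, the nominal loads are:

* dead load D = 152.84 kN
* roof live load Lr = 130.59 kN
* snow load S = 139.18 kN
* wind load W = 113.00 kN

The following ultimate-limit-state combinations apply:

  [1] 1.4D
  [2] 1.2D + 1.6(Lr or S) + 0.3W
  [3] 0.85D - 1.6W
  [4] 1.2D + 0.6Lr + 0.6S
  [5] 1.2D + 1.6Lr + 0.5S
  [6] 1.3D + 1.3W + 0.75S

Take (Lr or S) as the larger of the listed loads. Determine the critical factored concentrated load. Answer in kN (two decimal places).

461.94 kN

(Lr or S) → S = 139.18 kN.
[1] 1.4(152.84) = 213.98
[2] 1.2(152.84) + 1.6(139.18) + 0.3(113.00) = 440.00
[3] 0.85(152.84) - 1.6(113.00) = -50.89
[4] 1.2(152.84) + 0.6(130.59) + 0.6(139.18) = 345.27
[5] 1.2(152.84) + 1.6(130.59) + 0.5(139.18) = 461.94
[6] 1.3(152.84) + 1.3(113.00) + 0.75(139.18) = 449.98
Maximum is from combination 5.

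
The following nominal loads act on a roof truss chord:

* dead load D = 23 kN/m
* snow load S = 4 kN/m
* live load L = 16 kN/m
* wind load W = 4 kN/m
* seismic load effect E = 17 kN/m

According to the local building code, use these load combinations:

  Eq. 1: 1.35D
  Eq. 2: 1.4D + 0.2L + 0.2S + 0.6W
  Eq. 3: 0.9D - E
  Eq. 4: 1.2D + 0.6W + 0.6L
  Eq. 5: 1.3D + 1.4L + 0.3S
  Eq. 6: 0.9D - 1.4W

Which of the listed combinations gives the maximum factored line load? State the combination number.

Eq. 1: 1.35(23) = 31.05
Eq. 2: 1.4(23) + 0.2(16) + 0.2(4) + 0.6(4) = 32.20 + 3.20 + 0.80 + 2.40 = 38.60
Eq. 3: 0.9(23) - 1.0(17) = 20.70 - 17.00 = 3.70
Eq. 4: 1.2(23) + 0.6(4) + 0.6(16) = 27.60 + 2.40 + 9.60 = 39.60
Eq. 5: 1.3(23) + 1.4(16) + 0.3(4) = 29.90 + 22.40 + 1.20 = 53.50
Eq. 6: 0.9(23) - 1.4(4) = 20.70 - 5.60 = 15.10
The largest value is 53.50 kN/m from combination 5.

Combination 5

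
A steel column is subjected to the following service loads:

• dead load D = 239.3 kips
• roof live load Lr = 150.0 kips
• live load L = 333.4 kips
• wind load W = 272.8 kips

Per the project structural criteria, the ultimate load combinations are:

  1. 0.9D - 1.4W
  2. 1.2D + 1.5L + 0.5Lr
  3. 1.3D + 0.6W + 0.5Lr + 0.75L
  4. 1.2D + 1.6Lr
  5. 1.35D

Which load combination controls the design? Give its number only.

1. 0.9(239.3) - 1.4(272.8) = -166.6
2. 1.2(239.3) + 1.5(333.4) + 0.5(150.0) = 862.3
3. 1.3(239.3) + 0.6(272.8) + 0.5(150.0) + 0.75(333.4) = 799.8
4. 1.2(239.3) + 1.6(150.0) = 527.2
5. 1.35(239.3) = 323.1
The largest value is 862.3 kips from combination 2.

Combination 2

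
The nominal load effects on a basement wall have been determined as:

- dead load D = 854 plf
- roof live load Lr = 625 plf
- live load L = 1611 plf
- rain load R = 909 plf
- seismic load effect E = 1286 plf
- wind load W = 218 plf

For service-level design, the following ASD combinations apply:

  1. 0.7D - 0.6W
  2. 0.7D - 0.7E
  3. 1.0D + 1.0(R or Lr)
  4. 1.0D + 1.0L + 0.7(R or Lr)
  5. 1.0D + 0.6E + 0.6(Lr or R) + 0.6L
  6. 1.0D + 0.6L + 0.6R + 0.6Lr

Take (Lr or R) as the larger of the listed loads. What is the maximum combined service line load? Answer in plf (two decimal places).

(R or Lr) → R = 909 plf; (Lr or R) → R = 909 plf.
1. 0.7(854) - 0.6(218) = 597.80 - 130.80 = 467.00
2. 0.7(854) - 0.7(1286) = 597.80 - 900.20 = -302.40
3. 1.0(854) + 1.0(909) = 854.00 + 909.00 = 1763.00
4. 1.0(854) + 1.0(1611) + 0.7(909) = 854.00 + 1611.00 + 636.30 = 3101.30
5. 1.0(854) + 0.6(1286) + 0.6(909) + 0.6(1611) = 854.00 + 771.60 + 545.40 + 966.60 = 3137.60
6. 1.0(854) + 0.6(1611) + 0.6(909) + 0.6(625) = 854.00 + 966.60 + 545.40 + 375.00 = 2741.00
Maximum is from combination 5.

3137.60 plf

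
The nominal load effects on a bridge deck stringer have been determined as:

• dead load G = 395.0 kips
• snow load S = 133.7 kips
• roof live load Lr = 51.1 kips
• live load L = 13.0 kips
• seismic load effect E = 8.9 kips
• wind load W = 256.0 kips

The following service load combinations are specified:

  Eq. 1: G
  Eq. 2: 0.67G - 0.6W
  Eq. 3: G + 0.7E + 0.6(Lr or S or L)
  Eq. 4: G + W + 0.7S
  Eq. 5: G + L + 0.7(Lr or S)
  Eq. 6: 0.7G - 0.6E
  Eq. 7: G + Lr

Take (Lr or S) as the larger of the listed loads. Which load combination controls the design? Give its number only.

(Lr or S or L) → S = 133.7 kips; (Lr or S) → S = 133.7 kips.
Eq. 1: 1.0(395.0) = 395.00
Eq. 2: 0.67(395.0) - 0.6(256.0) = 264.65 - 153.60 = 111.05
Eq. 3: 1.0(395.0) + 0.7(8.9) + 0.6(133.7) = 395.00 + 6.23 + 80.22 = 481.45
Eq. 4: 1.0(395.0) + 1.0(256.0) + 0.7(133.7) = 395.00 + 256.00 + 93.59 = 744.59
Eq. 5: 1.0(395.0) + 1.0(13.0) + 0.7(133.7) = 395.00 + 13.00 + 93.59 = 501.59
Eq. 6: 0.7(395.0) - 0.6(8.9) = 276.50 - 5.34 = 271.16
Eq. 7: 1.0(395.0) + 1.0(51.1) = 395.00 + 51.10 = 446.10
The largest value is 744.59 kips from combination 4.

Combination 4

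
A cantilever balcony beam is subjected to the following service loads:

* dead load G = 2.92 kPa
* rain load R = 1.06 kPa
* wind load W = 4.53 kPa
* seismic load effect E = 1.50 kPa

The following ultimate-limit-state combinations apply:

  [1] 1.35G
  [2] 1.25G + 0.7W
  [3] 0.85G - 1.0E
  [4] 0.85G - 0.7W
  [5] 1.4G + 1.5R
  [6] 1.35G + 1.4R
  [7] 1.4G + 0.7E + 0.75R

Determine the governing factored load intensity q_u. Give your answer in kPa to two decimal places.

6.82 kPa

[1] 1.35(2.92) = 3.94
[2] 1.25(2.92) + 0.7(4.53) = 3.65 + 3.17 = 6.82
[3] 0.85(2.92) - 1.0(1.50) = 2.48 - 1.50 = 0.98
[4] 0.85(2.92) - 0.7(4.53) = 2.48 - 3.17 = -0.69
[5] 1.4(2.92) + 1.5(1.06) = 4.09 + 1.59 = 5.68
[6] 1.35(2.92) + 1.4(1.06) = 5.43
[7] 1.4(2.92) + 0.7(1.50) + 0.75(1.06) = 5.93
Combination 2 governs: q_u = 6.82 kPa.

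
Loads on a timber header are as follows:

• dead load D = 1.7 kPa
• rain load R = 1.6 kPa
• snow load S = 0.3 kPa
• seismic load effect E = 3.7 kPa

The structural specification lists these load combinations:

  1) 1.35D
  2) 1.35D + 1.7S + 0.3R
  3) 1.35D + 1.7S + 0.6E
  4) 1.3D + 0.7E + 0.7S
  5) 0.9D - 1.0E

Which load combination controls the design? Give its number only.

Combination 3

1) 1.35(1.7) = 2.30
2) 1.35(1.7) + 1.7(0.3) + 0.3(1.6) = 3.29
3) 1.35(1.7) + 1.7(0.3) + 0.6(3.7) = 5.03
4) 1.3(1.7) + 0.7(3.7) + 0.7(0.3) = 5.01
5) 0.9(1.7) - 1.0(3.7) = -2.17
The largest value is 5.03 kPa from combination 3.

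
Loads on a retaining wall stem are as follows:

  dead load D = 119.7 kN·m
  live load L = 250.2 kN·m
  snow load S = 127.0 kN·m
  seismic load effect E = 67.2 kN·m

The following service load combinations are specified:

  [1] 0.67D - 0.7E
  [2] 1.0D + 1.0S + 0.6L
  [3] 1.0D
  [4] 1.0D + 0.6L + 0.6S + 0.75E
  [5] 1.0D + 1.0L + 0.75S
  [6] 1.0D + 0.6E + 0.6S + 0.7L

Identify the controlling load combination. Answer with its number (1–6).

[1] 0.67(119.7) - 0.7(67.2) = 80.20 - 47.04 = 33.16
[2] 1.0(119.7) + 1.0(127.0) + 0.6(250.2) = 119.70 + 127.00 + 150.12 = 396.82
[3] 1.0(119.7) = 119.70
[4] 1.0(119.7) + 0.6(250.2) + 0.6(127.0) + 0.75(67.2) = 119.70 + 150.12 + 76.20 + 50.40 = 396.42
[5] 1.0(119.7) + 1.0(250.2) + 0.75(127.0) = 119.70 + 250.20 + 95.25 = 465.15
[6] 1.0(119.7) + 0.6(67.2) + 0.6(127.0) + 0.7(250.2) = 119.70 + 40.32 + 76.20 + 175.14 = 411.36
The largest value is 465.15 kN·m from combination 5.

Combination 5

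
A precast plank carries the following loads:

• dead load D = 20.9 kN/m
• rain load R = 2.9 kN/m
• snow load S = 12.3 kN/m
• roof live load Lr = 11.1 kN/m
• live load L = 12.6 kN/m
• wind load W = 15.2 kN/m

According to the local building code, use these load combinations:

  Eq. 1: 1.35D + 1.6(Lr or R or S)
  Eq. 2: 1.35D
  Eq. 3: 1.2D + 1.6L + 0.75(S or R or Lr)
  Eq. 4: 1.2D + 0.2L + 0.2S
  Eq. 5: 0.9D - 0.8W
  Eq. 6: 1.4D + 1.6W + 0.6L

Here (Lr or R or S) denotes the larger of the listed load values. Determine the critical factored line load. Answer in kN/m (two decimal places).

61.14 kN/m

(Lr or R or S) → S = 12.3 kN/m; (S or R or Lr) → S = 12.3 kN/m.
Eq. 1: 1.35(20.9) + 1.6(12.3) = 28.22 + 19.68 = 47.90
Eq. 2: 1.35(20.9) = 28.22
Eq. 3: 1.2(20.9) + 1.6(12.6) + 0.75(12.3) = 25.08 + 20.16 + 9.23 = 54.47
Eq. 4: 1.2(20.9) + 0.2(12.6) + 0.2(12.3) = 25.08 + 2.52 + 2.46 = 30.06
Eq. 5: 0.9(20.9) - 0.8(15.2) = 18.81 - 12.16 = 6.65
Eq. 6: 1.4(20.9) + 1.6(15.2) + 0.6(12.6) = 29.26 + 24.32 + 7.56 = 61.14
Combination 6 governs: w_u = 61.14 kN/m.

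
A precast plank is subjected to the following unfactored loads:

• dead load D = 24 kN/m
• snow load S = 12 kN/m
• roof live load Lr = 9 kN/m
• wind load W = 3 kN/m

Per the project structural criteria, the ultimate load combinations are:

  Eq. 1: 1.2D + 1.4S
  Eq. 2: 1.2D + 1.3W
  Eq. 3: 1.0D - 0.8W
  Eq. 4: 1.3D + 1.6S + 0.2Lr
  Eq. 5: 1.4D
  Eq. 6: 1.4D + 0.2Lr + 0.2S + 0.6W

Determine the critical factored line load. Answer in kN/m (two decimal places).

Eq. 1: 1.2(24) + 1.4(12) = 28.80 + 16.80 = 45.60
Eq. 2: 1.2(24) + 1.3(3) = 28.80 + 3.90 = 32.70
Eq. 3: 1.0(24) - 0.8(3) = 24.00 - 2.40 = 21.60
Eq. 4: 1.3(24) + 1.6(12) + 0.2(9) = 31.20 + 19.20 + 1.80 = 52.20
Eq. 5: 1.4(24) = 33.60
Eq. 6: 1.4(24) + 0.2(9) + 0.2(12) + 0.6(3) = 33.60 + 1.80 + 2.40 + 1.80 = 39.60
Maximum is from combination 4.

52.20 kN/m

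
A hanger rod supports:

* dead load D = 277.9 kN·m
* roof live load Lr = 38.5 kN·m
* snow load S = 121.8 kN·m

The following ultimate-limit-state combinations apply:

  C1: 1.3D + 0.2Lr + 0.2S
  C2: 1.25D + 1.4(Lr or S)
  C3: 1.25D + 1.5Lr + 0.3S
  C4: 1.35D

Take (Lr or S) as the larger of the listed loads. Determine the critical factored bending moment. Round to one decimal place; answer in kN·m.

(Lr or S) → S = 121.8 kN·m.
C1: 1.3(277.9) + 0.2(38.5) + 0.2(121.8) = 393.3
C2: 1.25(277.9) + 1.4(121.8) = 347.4 + 170.5 = 517.9
C3: 1.25(277.9) + 1.5(38.5) + 0.3(121.8) = 347.4 + 57.8 + 36.5 = 441.7
C4: 1.35(277.9) = 375.2
The controlling combination is 2, giving 517.9 kN·m.

517.9 kN·m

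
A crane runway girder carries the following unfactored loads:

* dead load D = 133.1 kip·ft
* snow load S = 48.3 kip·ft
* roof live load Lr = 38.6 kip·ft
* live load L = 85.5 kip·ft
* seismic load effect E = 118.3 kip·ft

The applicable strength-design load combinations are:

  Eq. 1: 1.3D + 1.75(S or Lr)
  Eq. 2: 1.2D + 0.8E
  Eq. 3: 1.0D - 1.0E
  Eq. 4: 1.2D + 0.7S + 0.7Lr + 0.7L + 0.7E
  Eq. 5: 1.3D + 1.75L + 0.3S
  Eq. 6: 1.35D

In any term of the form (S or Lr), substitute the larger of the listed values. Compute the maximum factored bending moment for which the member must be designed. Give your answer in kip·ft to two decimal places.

363.21 kip·ft

(S or Lr) → S = 48.3 kip·ft.
Eq. 1: 1.3(133.1) + 1.75(48.3) = 173.03 + 84.53 = 257.56
Eq. 2: 1.2(133.1) + 0.8(118.3) = 159.72 + 94.64 = 254.36
Eq. 3: 1.0(133.1) - 1.0(118.3) = 133.10 - 118.30 = 14.80
Eq. 4: 1.2(133.1) + 0.7(48.3) + 0.7(38.6) + 0.7(85.5) + 0.7(118.3) = 159.72 + 33.81 + 27.02 + 59.85 + 82.81 = 363.21
Eq. 5: 1.3(133.1) + 1.75(85.5) + 0.3(48.3) = 173.03 + 149.63 + 14.49 = 337.15
Eq. 6: 1.35(133.1) = 179.69
The controlling combination is 4, giving 363.21 kip·ft.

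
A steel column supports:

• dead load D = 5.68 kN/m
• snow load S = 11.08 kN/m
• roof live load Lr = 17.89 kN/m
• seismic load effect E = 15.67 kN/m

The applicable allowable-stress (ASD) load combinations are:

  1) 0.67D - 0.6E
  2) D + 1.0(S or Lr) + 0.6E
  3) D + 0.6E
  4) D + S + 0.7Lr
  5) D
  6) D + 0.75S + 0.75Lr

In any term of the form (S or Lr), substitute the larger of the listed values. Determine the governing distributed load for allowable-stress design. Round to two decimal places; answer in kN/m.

(S or Lr) → Lr = 17.89 kN/m.
1) 0.67(5.68) - 0.6(15.67) = -5.60
2) 1.0(5.68) + 1.0(17.89) + 0.6(15.67) = 32.97
3) 1.0(5.68) + 0.6(15.67) = 15.08
4) 1.0(5.68) + 1.0(11.08) + 0.7(17.89) = 29.28
5) 1.0(5.68) = 5.68
6) 1.0(5.68) + 0.75(11.08) + 0.75(17.89) = 27.41
Maximum is from combination 2.

32.97 kN/m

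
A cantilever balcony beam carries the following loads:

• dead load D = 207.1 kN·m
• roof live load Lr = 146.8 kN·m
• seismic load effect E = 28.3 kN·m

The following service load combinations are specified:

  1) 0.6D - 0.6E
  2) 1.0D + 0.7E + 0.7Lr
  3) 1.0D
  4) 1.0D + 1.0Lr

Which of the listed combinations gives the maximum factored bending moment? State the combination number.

Combination 4

1) 0.6(207.1) - 0.6(28.3) = 107.3
2) 1.0(207.1) + 0.7(28.3) + 0.7(146.8) = 329.7
3) 1.0(207.1) = 207.1
4) 1.0(207.1) + 1.0(146.8) = 353.9
The largest value is 353.9 kN·m from combination 4.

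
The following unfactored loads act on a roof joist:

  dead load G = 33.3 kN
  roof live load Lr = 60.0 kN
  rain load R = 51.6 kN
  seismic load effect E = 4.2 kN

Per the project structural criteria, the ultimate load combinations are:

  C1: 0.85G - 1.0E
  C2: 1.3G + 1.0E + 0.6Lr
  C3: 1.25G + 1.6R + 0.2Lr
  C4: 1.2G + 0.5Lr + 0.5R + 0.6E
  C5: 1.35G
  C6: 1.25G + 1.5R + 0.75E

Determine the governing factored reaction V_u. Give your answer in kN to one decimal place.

136.2 kN

C1: 0.85(33.3) - 1.0(4.2) = 28.3 - 4.2 = 24.1
C2: 1.3(33.3) + 1.0(4.2) + 0.6(60.0) = 43.3 + 4.2 + 36.0 = 83.5
C3: 1.25(33.3) + 1.6(51.6) + 0.2(60.0) = 41.6 + 82.6 + 12.0 = 136.2
C4: 1.2(33.3) + 0.5(60.0) + 0.5(51.6) + 0.6(4.2) = 40.0 + 30.0 + 25.8 + 2.5 = 98.3
C5: 1.35(33.3) = 45.0
C6: 1.25(33.3) + 1.5(51.6) + 0.75(4.2) = 41.6 + 77.4 + 3.2 = 122.2
The controlling combination is 3, giving 136.2 kN.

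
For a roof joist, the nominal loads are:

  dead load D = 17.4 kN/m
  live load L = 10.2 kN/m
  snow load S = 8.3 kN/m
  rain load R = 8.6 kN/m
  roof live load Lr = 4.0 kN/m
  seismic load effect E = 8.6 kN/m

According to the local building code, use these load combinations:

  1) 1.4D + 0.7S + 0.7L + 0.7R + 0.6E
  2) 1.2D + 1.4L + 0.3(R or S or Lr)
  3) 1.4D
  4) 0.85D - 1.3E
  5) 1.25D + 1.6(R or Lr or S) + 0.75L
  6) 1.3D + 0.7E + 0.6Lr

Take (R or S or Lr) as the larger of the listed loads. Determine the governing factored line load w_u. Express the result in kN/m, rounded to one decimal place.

48.5 kN/m

(R or S or Lr) → R = 8.6 kN/m; (R or Lr or S) → R = 8.6 kN/m.
1) 1.4(17.4) + 0.7(8.3) + 0.7(10.2) + 0.7(8.6) + 0.6(8.6) = 24.4 + 5.8 + 7.1 + 6.0 + 5.2 = 48.5
2) 1.2(17.4) + 1.4(10.2) + 0.3(8.6) = 37.7
3) 1.4(17.4) = 24.4
4) 0.85(17.4) - 1.3(8.6) = 14.8 - 11.2 = 3.6
5) 1.25(17.4) + 1.6(8.6) + 0.75(10.2) = 43.2
6) 1.3(17.4) + 0.7(8.6) + 0.6(4.0) = 22.6 + 6.0 + 2.4 = 31.0
The controlling combination is 1, giving 48.5 kN/m.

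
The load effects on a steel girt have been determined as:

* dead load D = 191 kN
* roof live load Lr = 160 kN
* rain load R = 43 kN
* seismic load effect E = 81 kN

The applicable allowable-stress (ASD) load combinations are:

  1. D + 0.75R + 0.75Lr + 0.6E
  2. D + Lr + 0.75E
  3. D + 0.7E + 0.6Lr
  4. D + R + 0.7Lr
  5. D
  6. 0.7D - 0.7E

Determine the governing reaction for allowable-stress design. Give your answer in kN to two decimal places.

1. 1.0(191) + 0.75(43) + 0.75(160) + 0.6(81) = 391.85
2. 1.0(191) + 1.0(160) + 0.75(81) = 411.75
3. 1.0(191) + 0.7(81) + 0.6(160) = 343.70
4. 1.0(191) + 1.0(43) + 0.7(160) = 346.00
5. 1.0(191) = 191.00
6. 0.7(191) - 0.7(81) = 77.00
The controlling combination is 2, giving 411.75 kN.

411.75 kN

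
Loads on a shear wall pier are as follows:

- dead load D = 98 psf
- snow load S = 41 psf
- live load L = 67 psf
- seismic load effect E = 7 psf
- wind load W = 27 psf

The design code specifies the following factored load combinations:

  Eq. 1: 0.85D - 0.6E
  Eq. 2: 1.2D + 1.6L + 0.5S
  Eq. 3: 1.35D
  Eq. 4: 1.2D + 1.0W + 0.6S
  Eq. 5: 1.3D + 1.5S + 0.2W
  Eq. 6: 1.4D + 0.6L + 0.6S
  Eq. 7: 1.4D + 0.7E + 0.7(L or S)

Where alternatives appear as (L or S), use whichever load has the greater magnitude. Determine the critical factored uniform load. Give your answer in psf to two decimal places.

245.30 psf

(L or S) → L = 67 psf.
Eq. 1: 0.85(98) - 0.6(7) = 83.30 - 4.20 = 79.10
Eq. 2: 1.2(98) + 1.6(67) + 0.5(41) = 117.60 + 107.20 + 20.50 = 245.30
Eq. 3: 1.35(98) = 132.30
Eq. 4: 1.2(98) + 1.0(27) + 0.6(41) = 117.60 + 27.00 + 24.60 = 169.20
Eq. 5: 1.3(98) + 1.5(41) + 0.2(27) = 127.40 + 61.50 + 5.40 = 194.30
Eq. 6: 1.4(98) + 0.6(67) + 0.6(41) = 137.20 + 40.20 + 24.60 = 202.00
Eq. 7: 1.4(98) + 0.7(7) + 0.7(67) = 137.20 + 4.90 + 46.90 = 189.00
Combination 2 governs: q_u = 245.30 psf.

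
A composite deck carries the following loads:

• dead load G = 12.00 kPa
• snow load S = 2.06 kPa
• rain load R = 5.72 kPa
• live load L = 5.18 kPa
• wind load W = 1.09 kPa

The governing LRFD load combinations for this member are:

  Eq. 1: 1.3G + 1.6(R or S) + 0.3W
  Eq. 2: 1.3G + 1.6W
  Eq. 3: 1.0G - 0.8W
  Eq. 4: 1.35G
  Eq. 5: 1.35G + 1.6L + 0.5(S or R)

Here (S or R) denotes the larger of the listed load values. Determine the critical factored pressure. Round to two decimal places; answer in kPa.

(R or S) → R = 5.72 kPa; (S or R) → R = 5.72 kPa.
Eq. 1: 1.3(12.00) + 1.6(5.72) + 0.3(1.09) = 15.60 + 9.15 + 0.33 = 25.08
Eq. 2: 1.3(12.00) + 1.6(1.09) = 15.60 + 1.74 = 17.34
Eq. 3: 1.0(12.00) - 0.8(1.09) = 12.00 - 0.87 = 11.13
Eq. 4: 1.35(12.00) = 16.20
Eq. 5: 1.35(12.00) + 1.6(5.18) + 0.5(5.72) = 16.20 + 8.29 + 2.86 = 27.35
Maximum is from combination 5.

27.35 kPa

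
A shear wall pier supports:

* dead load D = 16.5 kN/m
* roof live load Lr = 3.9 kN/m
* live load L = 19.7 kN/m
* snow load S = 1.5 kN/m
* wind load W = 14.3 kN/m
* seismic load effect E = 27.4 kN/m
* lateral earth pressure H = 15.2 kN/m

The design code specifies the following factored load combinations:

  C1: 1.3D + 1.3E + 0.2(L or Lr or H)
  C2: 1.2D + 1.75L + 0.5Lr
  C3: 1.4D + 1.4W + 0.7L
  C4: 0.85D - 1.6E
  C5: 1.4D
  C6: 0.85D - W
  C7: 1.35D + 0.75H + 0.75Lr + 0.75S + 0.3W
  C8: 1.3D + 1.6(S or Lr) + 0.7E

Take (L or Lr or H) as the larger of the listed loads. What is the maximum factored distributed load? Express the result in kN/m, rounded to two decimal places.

61.01 kN/m

(L or Lr or H) → L = 19.7 kN/m; (S or Lr) → Lr = 3.9 kN/m.
C1: 1.3(16.5) + 1.3(27.4) + 0.2(19.7) = 21.45 + 35.62 + 3.94 = 61.01
C2: 1.2(16.5) + 1.75(19.7) + 0.5(3.9) = 19.80 + 34.48 + 1.95 = 56.23
C3: 1.4(16.5) + 1.4(14.3) + 0.7(19.7) = 23.10 + 20.02 + 13.79 = 56.91
C4: 0.85(16.5) - 1.6(27.4) = -29.82
C5: 1.4(16.5) = 23.10
C6: 0.85(16.5) - 1.0(14.3) = -0.28
C7: 1.35(16.5) + 0.75(15.2) + 0.75(3.9) + 0.75(1.5) + 0.3(14.3) = 42.02
C8: 1.3(16.5) + 1.6(3.9) + 0.7(27.4) = 21.45 + 6.24 + 19.18 = 46.87
Maximum is from combination 1.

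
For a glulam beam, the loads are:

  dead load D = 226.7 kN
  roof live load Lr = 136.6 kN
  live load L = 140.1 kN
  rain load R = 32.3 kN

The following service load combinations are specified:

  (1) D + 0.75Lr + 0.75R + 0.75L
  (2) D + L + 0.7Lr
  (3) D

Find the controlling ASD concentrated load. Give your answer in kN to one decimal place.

(1) 1.0(226.7) + 0.75(136.6) + 0.75(32.3) + 0.75(140.1) = 458.5
(2) 1.0(226.7) + 1.0(140.1) + 0.7(136.6) = 462.4
(3) 1.0(226.7) = 226.7
Combination 2 governs: P = 462.4 kN.

462.4 kN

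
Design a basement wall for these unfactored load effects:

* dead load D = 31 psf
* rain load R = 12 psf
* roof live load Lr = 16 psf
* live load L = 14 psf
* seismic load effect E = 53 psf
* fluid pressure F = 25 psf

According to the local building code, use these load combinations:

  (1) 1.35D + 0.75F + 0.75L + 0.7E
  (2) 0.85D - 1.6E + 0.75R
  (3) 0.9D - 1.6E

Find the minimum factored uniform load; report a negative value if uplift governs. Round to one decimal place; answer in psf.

(1) 1.35(31) + 0.75(25) + 0.75(14) + 0.7(53) = 108.2
(2) 0.85(31) - 1.6(53) + 0.75(12) = -49.5
(3) 0.9(31) - 1.6(53) = -56.9
Combination 3 gives the minimum: -56.9 psf.

-56.9 psf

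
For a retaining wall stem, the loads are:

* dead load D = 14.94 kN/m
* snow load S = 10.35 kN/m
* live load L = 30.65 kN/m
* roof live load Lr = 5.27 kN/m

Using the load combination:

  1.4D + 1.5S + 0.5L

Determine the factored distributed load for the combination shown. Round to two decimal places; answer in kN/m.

1.4(14.94) + 1.5(10.35) + 0.5(30.65) = 51.77
w_u = 51.77 kN/m.

51.77 kN/m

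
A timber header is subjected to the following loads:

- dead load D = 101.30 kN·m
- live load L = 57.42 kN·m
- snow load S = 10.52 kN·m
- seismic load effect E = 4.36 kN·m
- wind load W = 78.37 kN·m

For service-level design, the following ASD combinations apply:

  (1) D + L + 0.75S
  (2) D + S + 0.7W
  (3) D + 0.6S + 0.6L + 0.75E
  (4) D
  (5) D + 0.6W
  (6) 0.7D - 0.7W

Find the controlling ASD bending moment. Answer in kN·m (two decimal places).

(1) 1.0(101.30) + 1.0(57.42) + 0.75(10.52) = 101.30 + 57.42 + 7.89 = 166.61
(2) 1.0(101.30) + 1.0(10.52) + 0.7(78.37) = 101.30 + 10.52 + 54.86 = 166.68
(3) 1.0(101.30) + 0.6(10.52) + 0.6(57.42) + 0.75(4.36) = 101.30 + 6.31 + 34.45 + 3.27 = 145.33
(4) 1.0(101.30) = 101.30
(5) 1.0(101.30) + 0.6(78.37) = 101.30 + 47.02 = 148.32
(6) 0.7(101.30) - 0.7(78.37) = 70.91 - 54.86 = 16.05
Combination 2 governs: M = 166.68 kN·m.

166.68 kN·m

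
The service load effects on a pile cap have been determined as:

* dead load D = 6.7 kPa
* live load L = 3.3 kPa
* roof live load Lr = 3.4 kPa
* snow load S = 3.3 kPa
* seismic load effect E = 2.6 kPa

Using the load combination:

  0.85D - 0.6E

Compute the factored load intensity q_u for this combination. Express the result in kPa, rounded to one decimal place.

4.1 kPa

0.85(6.7) - 0.6(2.6) = 5.7 - 1.6 = 4.1
q_u = 4.1 kPa.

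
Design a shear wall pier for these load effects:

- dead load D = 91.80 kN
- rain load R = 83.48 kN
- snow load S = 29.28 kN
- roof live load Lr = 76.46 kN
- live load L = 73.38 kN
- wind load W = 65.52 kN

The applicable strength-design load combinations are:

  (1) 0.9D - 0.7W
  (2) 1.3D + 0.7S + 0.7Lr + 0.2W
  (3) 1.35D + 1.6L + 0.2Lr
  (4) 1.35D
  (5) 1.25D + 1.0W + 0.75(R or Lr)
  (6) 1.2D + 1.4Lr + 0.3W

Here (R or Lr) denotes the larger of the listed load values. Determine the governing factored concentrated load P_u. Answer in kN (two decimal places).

256.63 kN

(R or Lr) → R = 83.48 kN.
(1) 0.9(91.80) - 0.7(65.52) = 82.62 - 45.86 = 36.76
(2) 1.3(91.80) + 0.7(29.28) + 0.7(76.46) + 0.2(65.52) = 119.34 + 20.50 + 53.52 + 13.10 = 206.46
(3) 1.35(91.80) + 1.6(73.38) + 0.2(76.46) = 123.93 + 117.41 + 15.29 = 256.63
(4) 1.35(91.80) = 123.93
(5) 1.25(91.80) + 1.0(65.52) + 0.75(83.48) = 114.75 + 65.52 + 62.61 = 242.88
(6) 1.2(91.80) + 1.4(76.46) + 0.3(65.52) = 110.16 + 107.04 + 19.66 = 236.86
The controlling combination is 3, giving 256.63 kN.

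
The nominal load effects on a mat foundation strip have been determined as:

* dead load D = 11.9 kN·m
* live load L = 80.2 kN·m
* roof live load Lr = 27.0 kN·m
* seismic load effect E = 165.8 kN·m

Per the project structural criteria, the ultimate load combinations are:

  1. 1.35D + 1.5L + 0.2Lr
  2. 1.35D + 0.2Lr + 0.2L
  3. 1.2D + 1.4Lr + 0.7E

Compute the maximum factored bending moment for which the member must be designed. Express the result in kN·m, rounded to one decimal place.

168.1 kN·m

1. 1.35(11.9) + 1.5(80.2) + 0.2(27.0) = 16.1 + 120.3 + 5.4 = 141.8
2. 1.35(11.9) + 0.2(27.0) + 0.2(80.2) = 16.1 + 5.4 + 16.0 = 37.5
3. 1.2(11.9) + 1.4(27.0) + 0.7(165.8) = 168.1
Maximum is from combination 3.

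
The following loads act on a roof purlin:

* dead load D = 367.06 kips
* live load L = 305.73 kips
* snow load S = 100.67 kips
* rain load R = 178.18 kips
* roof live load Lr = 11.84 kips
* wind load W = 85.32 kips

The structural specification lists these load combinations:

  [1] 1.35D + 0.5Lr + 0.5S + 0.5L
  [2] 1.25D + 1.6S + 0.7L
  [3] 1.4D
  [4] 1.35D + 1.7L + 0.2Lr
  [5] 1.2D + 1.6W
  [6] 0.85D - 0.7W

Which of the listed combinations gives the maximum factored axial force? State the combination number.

[1] 1.35(367.06) + 0.5(11.84) + 0.5(100.67) + 0.5(305.73) = 704.65
[2] 1.25(367.06) + 1.6(100.67) + 0.7(305.73) = 458.83 + 161.07 + 214.01 = 833.91
[3] 1.4(367.06) = 513.88
[4] 1.35(367.06) + 1.7(305.73) + 0.2(11.84) = 495.53 + 519.74 + 2.37 = 1017.64
[5] 1.2(367.06) + 1.6(85.32) = 440.47 + 136.51 = 576.98
[6] 0.85(367.06) - 0.7(85.32) = 312.00 - 59.72 = 252.28
The largest value is 1017.64 kips from combination 4.

Combination 4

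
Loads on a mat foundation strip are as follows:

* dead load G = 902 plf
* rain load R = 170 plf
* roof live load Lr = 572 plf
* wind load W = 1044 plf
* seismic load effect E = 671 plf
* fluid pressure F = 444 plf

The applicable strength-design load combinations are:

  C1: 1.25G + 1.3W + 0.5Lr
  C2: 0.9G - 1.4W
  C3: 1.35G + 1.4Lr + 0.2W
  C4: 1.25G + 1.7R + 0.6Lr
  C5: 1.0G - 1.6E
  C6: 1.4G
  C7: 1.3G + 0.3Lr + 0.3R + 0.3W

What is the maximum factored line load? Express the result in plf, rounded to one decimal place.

C1: 1.25(902) + 1.3(1044) + 0.5(572) = 1127.5 + 1357.2 + 286.0 = 2770.7
C2: 0.9(902) - 1.4(1044) = 811.8 - 1461.6 = -649.8
C3: 1.35(902) + 1.4(572) + 0.2(1044) = 1217.7 + 800.8 + 208.8 = 2227.3
C4: 1.25(902) + 1.7(170) + 0.6(572) = 1127.5 + 289.0 + 343.2 = 1759.7
C5: 1.0(902) - 1.6(671) = 902.0 - 1073.6 = -171.6
C6: 1.4(902) = 1262.8
C7: 1.3(902) + 0.3(572) + 0.3(170) + 0.3(1044) = 1172.6 + 171.6 + 51.0 + 313.2 = 1708.4
Combination 1 governs: w_u = 2770.7 plf.

2770.7 plf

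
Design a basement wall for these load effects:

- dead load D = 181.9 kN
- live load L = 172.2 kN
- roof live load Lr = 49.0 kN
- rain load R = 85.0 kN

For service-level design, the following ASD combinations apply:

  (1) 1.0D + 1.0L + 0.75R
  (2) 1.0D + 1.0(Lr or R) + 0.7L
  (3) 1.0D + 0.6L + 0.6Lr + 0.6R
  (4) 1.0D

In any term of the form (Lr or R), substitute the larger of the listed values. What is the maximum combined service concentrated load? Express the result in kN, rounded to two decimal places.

(Lr or R) → R = 85.0 kN.
(1) 1.0(181.9) + 1.0(172.2) + 0.75(85.0) = 181.90 + 172.20 + 63.75 = 417.85
(2) 1.0(181.9) + 1.0(85.0) + 0.7(172.2) = 181.90 + 85.00 + 120.54 = 387.44
(3) 1.0(181.9) + 0.6(172.2) + 0.6(49.0) + 0.6(85.0) = 181.90 + 103.32 + 29.40 + 51.00 = 365.62
(4) 1.0(181.9) = 181.90
The controlling combination is 1, giving 417.85 kN.

417.85 kN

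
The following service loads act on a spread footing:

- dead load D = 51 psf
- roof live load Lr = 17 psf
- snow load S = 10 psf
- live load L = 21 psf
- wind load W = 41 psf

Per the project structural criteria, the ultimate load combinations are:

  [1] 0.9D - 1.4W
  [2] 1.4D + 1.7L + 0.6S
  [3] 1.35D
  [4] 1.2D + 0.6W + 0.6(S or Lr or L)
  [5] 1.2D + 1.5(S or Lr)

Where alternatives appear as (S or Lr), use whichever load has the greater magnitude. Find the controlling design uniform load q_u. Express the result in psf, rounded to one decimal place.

113.1 psf

(S or Lr or L) → L = 21 psf; (S or Lr) → Lr = 17 psf.
[1] 0.9(51) - 1.4(41) = 45.9 - 57.4 = -11.5
[2] 1.4(51) + 1.7(21) + 0.6(10) = 71.4 + 35.7 + 6.0 = 113.1
[3] 1.35(51) = 68.9
[4] 1.2(51) + 0.6(41) + 0.6(21) = 61.2 + 24.6 + 12.6 = 98.4
[5] 1.2(51) + 1.5(17) = 61.2 + 25.5 = 86.7
Maximum is from combination 2.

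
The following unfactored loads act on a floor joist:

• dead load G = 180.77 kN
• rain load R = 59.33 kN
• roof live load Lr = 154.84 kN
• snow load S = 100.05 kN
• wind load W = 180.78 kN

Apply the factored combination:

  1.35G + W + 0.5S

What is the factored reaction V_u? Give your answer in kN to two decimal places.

1.35(180.77) + 1.0(180.78) + 0.5(100.05) = 474.84
V_u = 474.84 kN.

474.84 kN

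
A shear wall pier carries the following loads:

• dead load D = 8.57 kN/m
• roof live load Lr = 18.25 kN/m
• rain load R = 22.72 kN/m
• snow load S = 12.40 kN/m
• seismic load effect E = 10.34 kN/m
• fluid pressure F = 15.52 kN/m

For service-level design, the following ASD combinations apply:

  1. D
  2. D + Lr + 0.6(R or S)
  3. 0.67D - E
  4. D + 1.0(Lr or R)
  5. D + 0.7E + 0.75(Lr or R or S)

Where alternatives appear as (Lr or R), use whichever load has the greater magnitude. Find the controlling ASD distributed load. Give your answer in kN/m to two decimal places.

(R or S) → R = 22.72 kN/m; (Lr or R) → R = 22.72 kN/m; (Lr or R or S) → R = 22.72 kN/m.
1. 1.0(8.57) = 8.57
2. 1.0(8.57) + 1.0(18.25) + 0.6(22.72) = 8.57 + 18.25 + 13.63 = 40.45
3. 0.67(8.57) - 1.0(10.34) = 5.74 - 10.34 = -4.60
4. 1.0(8.57) + 1.0(22.72) = 8.57 + 22.72 = 31.29
5. 1.0(8.57) + 0.7(10.34) + 0.75(22.72) = 8.57 + 7.24 + 17.04 = 32.85
Maximum is from combination 2.

40.45 kN/m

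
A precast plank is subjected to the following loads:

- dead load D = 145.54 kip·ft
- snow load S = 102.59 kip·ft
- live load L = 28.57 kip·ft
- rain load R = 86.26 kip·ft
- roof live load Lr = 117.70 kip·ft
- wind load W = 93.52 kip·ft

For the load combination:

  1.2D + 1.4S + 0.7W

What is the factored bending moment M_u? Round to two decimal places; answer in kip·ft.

383.74 kip·ft

1.2(145.54) + 1.4(102.59) + 0.7(93.52) = 383.74
M_u = 383.74 kip·ft.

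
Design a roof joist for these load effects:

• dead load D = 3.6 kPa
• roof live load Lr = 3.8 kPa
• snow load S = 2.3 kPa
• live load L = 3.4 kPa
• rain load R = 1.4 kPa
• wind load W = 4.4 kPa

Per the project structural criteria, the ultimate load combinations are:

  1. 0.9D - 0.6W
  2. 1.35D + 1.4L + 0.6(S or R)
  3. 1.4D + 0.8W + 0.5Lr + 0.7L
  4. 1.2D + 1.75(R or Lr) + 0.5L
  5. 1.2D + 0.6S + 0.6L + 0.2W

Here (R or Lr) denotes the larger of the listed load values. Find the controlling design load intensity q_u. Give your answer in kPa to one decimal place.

12.8 kPa

(S or R) → S = 2.3 kPa; (R or Lr) → Lr = 3.8 kPa.
1. 0.9(3.6) - 0.6(4.4) = 0.6
2. 1.35(3.6) + 1.4(3.4) + 0.6(2.3) = 11.0
3. 1.4(3.6) + 0.8(4.4) + 0.5(3.8) + 0.7(3.4) = 12.8
4. 1.2(3.6) + 1.75(3.8) + 0.5(3.4) = 12.7
5. 1.2(3.6) + 0.6(2.3) + 0.6(3.4) + 0.2(4.4) = 8.6
Maximum is from combination 3.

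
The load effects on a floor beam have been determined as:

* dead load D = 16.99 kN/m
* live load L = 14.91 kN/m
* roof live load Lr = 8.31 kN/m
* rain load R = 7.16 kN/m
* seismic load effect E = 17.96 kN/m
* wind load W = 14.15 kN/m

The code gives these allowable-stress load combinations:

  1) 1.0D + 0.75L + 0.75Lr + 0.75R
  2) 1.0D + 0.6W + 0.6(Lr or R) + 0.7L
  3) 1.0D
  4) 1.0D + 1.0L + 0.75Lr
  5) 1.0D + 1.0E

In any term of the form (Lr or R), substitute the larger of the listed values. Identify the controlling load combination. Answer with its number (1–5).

Combination 2

(Lr or R) → Lr = 8.31 kN/m.
1) 1.0(16.99) + 0.75(14.91) + 0.75(8.31) + 0.75(7.16) = 39.78
2) 1.0(16.99) + 0.6(14.15) + 0.6(8.31) + 0.7(14.91) = 40.90
3) 1.0(16.99) = 16.99
4) 1.0(16.99) + 1.0(14.91) + 0.75(8.31) = 16.99 + 14.91 + 6.23 = 38.13
5) 1.0(16.99) + 1.0(17.96) = 16.99 + 17.96 = 34.95
The largest value is 40.90 kN/m from combination 2.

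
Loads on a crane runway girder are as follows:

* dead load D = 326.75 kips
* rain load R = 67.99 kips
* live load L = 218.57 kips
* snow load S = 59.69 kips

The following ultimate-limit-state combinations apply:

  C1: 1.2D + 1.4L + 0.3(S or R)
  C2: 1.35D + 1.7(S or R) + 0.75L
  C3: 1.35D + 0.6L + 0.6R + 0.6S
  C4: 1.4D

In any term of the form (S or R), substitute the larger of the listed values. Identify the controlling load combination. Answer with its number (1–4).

Combination 2

(S or R) → R = 67.99 kips.
C1: 1.2(326.75) + 1.4(218.57) + 0.3(67.99) = 392.10 + 306.00 + 20.40 = 718.50
C2: 1.35(326.75) + 1.7(67.99) + 0.75(218.57) = 441.11 + 115.58 + 163.93 = 720.62
C3: 1.35(326.75) + 0.6(218.57) + 0.6(67.99) + 0.6(59.69) = 648.86
C4: 1.4(326.75) = 457.45
The largest value is 720.62 kips from combination 2.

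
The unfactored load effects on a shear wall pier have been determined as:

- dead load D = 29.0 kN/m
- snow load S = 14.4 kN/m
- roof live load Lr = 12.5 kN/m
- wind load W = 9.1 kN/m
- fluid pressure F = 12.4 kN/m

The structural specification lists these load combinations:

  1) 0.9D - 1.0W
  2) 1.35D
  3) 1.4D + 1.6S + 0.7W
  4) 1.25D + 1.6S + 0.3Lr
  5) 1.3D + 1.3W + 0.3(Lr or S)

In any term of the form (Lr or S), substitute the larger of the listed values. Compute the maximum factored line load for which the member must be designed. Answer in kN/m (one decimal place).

(Lr or S) → S = 14.4 kN/m.
1) 0.9(29.0) - 1.0(9.1) = 26.1 - 9.1 = 17.0
2) 1.35(29.0) = 39.2
3) 1.4(29.0) + 1.6(14.4) + 0.7(9.1) = 40.6 + 23.0 + 6.4 = 70.0
4) 1.25(29.0) + 1.6(14.4) + 0.3(12.5) = 63.0
5) 1.3(29.0) + 1.3(9.1) + 0.3(14.4) = 53.9
Combination 3 governs: w_u = 70.0 kN/m.

70.0 kN/m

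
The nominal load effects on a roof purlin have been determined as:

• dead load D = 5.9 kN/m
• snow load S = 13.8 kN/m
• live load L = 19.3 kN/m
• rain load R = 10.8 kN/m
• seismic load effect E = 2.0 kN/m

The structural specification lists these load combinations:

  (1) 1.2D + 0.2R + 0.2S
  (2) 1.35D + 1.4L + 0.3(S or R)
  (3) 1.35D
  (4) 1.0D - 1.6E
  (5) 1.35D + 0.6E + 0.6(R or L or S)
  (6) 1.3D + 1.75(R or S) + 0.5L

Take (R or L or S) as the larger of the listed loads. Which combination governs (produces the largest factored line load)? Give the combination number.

(S or R) → S = 13.8 kN/m; (R or L or S) → L = 19.3 kN/m; (R or S) → S = 13.8 kN/m.
(1) 1.2(5.9) + 0.2(10.8) + 0.2(13.8) = 7.08 + 2.16 + 2.76 = 12.00
(2) 1.35(5.9) + 1.4(19.3) + 0.3(13.8) = 7.97 + 27.02 + 4.14 = 39.13
(3) 1.35(5.9) = 7.97
(4) 1.0(5.9) - 1.6(2.0) = 5.90 - 3.20 = 2.70
(5) 1.35(5.9) + 0.6(2.0) + 0.6(19.3) = 7.97 + 1.20 + 11.58 = 20.75
(6) 1.3(5.9) + 1.75(13.8) + 0.5(19.3) = 7.67 + 24.15 + 9.65 = 41.47
The largest value is 41.47 kN/m from combination 6.

Combination 6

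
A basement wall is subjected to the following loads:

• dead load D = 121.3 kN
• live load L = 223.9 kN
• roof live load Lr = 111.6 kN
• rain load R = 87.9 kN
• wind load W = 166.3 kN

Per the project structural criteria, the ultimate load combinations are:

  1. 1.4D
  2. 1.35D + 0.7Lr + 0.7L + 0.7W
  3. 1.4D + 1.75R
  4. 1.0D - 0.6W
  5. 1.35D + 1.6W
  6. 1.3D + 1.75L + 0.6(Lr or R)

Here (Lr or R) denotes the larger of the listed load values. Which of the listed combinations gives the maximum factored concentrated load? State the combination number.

(Lr or R) → Lr = 111.6 kN.
1. 1.4(121.3) = 169.8
2. 1.35(121.3) + 0.7(111.6) + 0.7(223.9) + 0.7(166.3) = 163.8 + 78.1 + 156.7 + 116.4 = 515.0
3. 1.4(121.3) + 1.75(87.9) = 169.8 + 153.8 = 323.6
4. 1.0(121.3) - 0.6(166.3) = 121.3 - 99.8 = 21.5
5. 1.35(121.3) + 1.6(166.3) = 429.8
6. 1.3(121.3) + 1.75(223.9) + 0.6(111.6) = 157.7 + 391.8 + 67.0 = 616.5
The largest value is 616.5 kN from combination 6.

Combination 6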